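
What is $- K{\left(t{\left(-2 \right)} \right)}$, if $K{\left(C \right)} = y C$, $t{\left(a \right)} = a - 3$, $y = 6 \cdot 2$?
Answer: $60$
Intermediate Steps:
$y = 12$
$t{\left(a \right)} = -3 + a$ ($t{\left(a \right)} = a - 3 = -3 + a$)
$K{\left(C \right)} = 12 C$
$- K{\left(t{\left(-2 \right)} \right)} = - 12 \left(-3 - 2\right) = - 12 \left(-5\right) = \left(-1\right) \left(-60\right) = 60$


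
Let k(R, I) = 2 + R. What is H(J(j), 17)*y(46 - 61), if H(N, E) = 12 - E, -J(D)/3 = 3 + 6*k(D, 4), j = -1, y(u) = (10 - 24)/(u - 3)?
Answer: -35/9 ≈ -3.8889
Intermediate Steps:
y(u) = -14/(-3 + u)
J(D) = -45 - 18*D (J(D) = -3*(3 + 6*(2 + D)) = -3*(3 + (12 + 6*D)) = -3*(15 + 6*D) = -45 - 18*D)
H(J(j), 17)*y(46 - 61) = (12 - 1*17)*(-14/(-3 + (46 - 61))) = (12 - 17)*(-14/(-3 - 15)) = -(-70)/(-18) = -(-70)*(-1)/18 = -5*7/9 = -35/9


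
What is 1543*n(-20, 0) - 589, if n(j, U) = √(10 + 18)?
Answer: -589 + 3086*√7 ≈ 7575.8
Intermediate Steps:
n(j, U) = 2*√7 (n(j, U) = √28 = 2*√7)
1543*n(-20, 0) - 589 = 1543*(2*√7) - 589 = 3086*√7 - 589 = -589 + 3086*√7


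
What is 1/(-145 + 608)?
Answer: 1/463 ≈ 0.0021598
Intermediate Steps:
1/(-145 + 608) = 1/463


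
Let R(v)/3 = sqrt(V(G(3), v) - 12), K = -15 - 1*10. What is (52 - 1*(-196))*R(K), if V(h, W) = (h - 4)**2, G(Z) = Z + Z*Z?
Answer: 1488*sqrt(13) ≈ 5365.1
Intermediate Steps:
K = -25 (K = -15 - 10 = -25)
G(Z) = Z + Z**2
V(h, W) = (-4 + h)**2
R(v) = 6*sqrt(13) (R(v) = 3*sqrt((-4 + 3*(1 + 3))**2 - 12) = 3*sqrt((-4 + 3*4)**2 - 12) = 3*sqrt((-4 + 12)**2 - 12) = 3*sqrt(8**2 - 12) = 3*sqrt(64 - 12) = 3*sqrt(52) = 3*(2*sqrt(13)) = 6*sqrt(13))
(52 - 1*(-196))*R(K) = (52 - 1*(-196))*(6*sqrt(13)) = (52 + 196)*(6*sqrt(13)) = 248*(6*sqrt(13)) = 1488*sqrt(13)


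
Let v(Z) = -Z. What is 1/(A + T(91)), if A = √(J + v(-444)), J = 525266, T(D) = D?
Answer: -91/517429 + √525710/517429 ≈ 0.0012254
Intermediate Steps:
A = √525710 (A = √(525266 - 1*(-444)) = √(525266 + 444) = √525710 ≈ 725.06)
1/(A + T(91)) = 1/(√525710 + 91) = 1/(91 + √525710)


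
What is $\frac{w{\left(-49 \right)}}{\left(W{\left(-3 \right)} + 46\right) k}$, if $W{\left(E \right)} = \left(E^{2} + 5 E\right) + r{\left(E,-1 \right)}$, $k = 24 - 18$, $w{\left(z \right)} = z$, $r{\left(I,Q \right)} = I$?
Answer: $- \frac{49}{222} \approx -0.22072$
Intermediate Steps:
$k = 6$ ($k = 24 - 18 = 6$)
$W{\left(E \right)} = E^{2} + 6 E$ ($W{\left(E \right)} = \left(E^{2} + 5 E\right) + E = E^{2} + 6 E$)
$\frac{w{\left(-49 \right)}}{\left(W{\left(-3 \right)} + 46\right) k} = - \frac{49}{\left(- 3 \left(6 - 3\right) + 46\right) 6} = - \frac{49}{\left(\left(-3\right) 3 + 46\right) 6} = - \frac{49}{\left(-9 + 46\right) 6} = - \frac{49}{37 \cdot 6} = - \frac{49}{222}$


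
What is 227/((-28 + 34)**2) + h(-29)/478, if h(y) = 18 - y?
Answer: 55099/8604 ≈ 6.4039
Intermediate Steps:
227/((-28 + 34)**2) + h(-29)/478 = 227/((-28 + 34)**2) + (18 - 1*(-29))/478 = 227/(6**2) + (18 + 29)*(1/478) = 227/36 + 47*(1/478) = 227*(1/36) + 47/478 = 227/36 + 47/478 = 55099/8604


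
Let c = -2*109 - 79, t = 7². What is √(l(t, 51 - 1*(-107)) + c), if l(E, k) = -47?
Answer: 2*I*√86 ≈ 18.547*I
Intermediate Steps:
t = 49
c = -297 (c = -218 - 79 = -297)
√(l(t, 51 - 1*(-107)) + c) = √(-47 - 297) = √(-344) = 2*I*√86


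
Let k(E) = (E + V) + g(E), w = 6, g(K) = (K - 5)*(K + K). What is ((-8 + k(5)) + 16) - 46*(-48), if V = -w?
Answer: 2215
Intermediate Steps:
g(K) = 2*K*(-5 + K) (g(K) = (-5 + K)*(2*K) = 2*K*(-5 + K))
V = -6 (V = -1*6 = -6)
k(E) = -6 + E + 2*E*(-5 + E) (k(E) = (E - 6) + 2*E*(-5 + E) = (-6 + E) + 2*E*(-5 + E) = -6 + E + 2*E*(-5 + E))
((-8 + k(5)) + 16) - 46*(-48) = ((-8 + (-6 + 5 + 2*5*(-5 + 5))) + 16) - 46*(-48) = ((-8 + (-6 + 5 + 2*5*0)) + 16) + 2208 = ((-8 + (-6 + 5 + 0)) + 16) + 2208 = ((-8 - 1) + 16) + 2208 = (-9 + 16) + 2208 = 7 + 2208 = 2215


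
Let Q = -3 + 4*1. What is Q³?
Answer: 1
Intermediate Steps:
Q = 1 (Q = -3 + 4 = 1)
Q³ = 1³ = 1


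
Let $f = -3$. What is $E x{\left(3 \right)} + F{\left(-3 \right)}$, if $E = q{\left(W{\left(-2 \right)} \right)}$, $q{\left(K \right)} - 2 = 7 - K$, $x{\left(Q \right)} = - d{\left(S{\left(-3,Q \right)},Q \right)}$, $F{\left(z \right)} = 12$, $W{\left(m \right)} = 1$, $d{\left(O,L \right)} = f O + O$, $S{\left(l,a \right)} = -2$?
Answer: $-20$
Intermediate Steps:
$d{\left(O,L \right)} = - 2 O$ ($d{\left(O,L \right)} = - 3 O + O = - 2 O$)
$x{\left(Q \right)} = -4$ ($x{\left(Q \right)} = - \left(-2\right) \left(-2\right) = \left(-1\right) 4 = -4$)
$q{\left(K \right)} = 9 - K$ ($q{\left(K \right)} = 2 - \left(-7 + K\right) = 9 - K$)
$E = 8$ ($E = 9 - 1 = 8$)
$E x{\left(3 \right)} + F{\left(-3 \right)} = 8 \left(-4\right) + 12 = -32 + 12 = -20$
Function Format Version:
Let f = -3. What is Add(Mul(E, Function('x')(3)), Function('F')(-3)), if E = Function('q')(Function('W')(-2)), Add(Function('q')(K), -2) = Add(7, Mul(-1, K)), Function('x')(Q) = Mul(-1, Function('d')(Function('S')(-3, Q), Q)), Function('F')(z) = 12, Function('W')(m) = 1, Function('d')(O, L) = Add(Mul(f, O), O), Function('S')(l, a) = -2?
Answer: -20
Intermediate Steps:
Function('d')(O, L) = Mul(-2, O) (Function('d')(O, L) = Add(Mul(-3, O), O) = Mul(-2, O))
Function('x')(Q) = -4 (Function('x')(Q) = Mul(-1, Mul(-2, -2)) = Mul(-1, 4) = -4)
Function('q')(K) = Add(9, Mul(-1, K)) (Function('q')(K) = Add(2, Add(7, Mul(-1, K))) = Add(9, Mul(-1, K)))
E = 8 (E = Add(9, Mul(-1, 1)) = Add(9, -1) = 8)
Add(Mul(E, Function('x')(3)), Function('F')(-3)) = Add(Mul(8, -4), 12) = Add(-32, 12) = -20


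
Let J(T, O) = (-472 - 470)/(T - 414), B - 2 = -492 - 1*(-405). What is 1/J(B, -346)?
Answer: 499/942 ≈ 0.52972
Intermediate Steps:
B = -85 (B = 2 + (-492 - 1*(-405)) = 2 + (-492 + 405) = 2 - 87 = -85)
J(T, O) = -942/(-414 + T)
1/J(B, -346) = 1/(-942/(-414 - 85)) = 1/(-942/(-499)) = 1/(-942*(-1/499)) = 1/(942/499) = 499/942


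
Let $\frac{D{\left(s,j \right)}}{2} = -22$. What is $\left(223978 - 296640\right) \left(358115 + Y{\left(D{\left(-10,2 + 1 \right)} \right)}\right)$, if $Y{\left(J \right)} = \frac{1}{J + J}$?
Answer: $- \frac{1144939457389}{44} \approx -2.6021 \cdot 10^{10}$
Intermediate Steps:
$D{\left(s,j \right)} = -44$ ($D{\left(s,j \right)} = 2 \left(-22\right) = -44$)
$Y{\left(J \right)} = \frac{1}{2 J}$
$\left(223978 - 296640\right) \left(358115 + Y{\left(D{\left(-10,2 + 1 \right)} \right)}\right) = \left(223978 - 296640\right) \left(358115 + \frac{1}{2 \left(-44\right)}\right) = - 72662 \left(358115 + \frac{1}{2} \left(- \frac{1}{44}\right)\right) = - 72662 \left(358115 - \frac{1}{88}\right) = \left(-72662\right) \frac{31514119}{88} = - \frac{1144939457389}{44}$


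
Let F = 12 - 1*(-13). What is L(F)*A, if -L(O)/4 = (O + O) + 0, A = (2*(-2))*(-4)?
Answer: -3200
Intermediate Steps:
F = 25 (F = 12 + 13 = 25)
A = 16 (A = -4*(-4) = 16)
L(O) = -8*O (L(O) = -4*((O + O) + 0) = -4*(2*O + 0) = -8*O)
L(F)*A = -8*25*16 = -200*16 = -3200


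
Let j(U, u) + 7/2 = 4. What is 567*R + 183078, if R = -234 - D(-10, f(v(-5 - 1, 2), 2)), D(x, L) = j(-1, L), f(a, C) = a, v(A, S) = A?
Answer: 100233/2 ≈ 50117.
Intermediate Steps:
j(U, u) = ½ (j(U, u) = -7/2 + 4 = ½)
D(x, L) = ½
R = -469/2 (R = -234 - 1*½ = -234 - ½ = -469/2 ≈ -234.50)
567*R + 183078 = 567*(-469/2) + 183078 = -265923/2 + 183078 = 100233/2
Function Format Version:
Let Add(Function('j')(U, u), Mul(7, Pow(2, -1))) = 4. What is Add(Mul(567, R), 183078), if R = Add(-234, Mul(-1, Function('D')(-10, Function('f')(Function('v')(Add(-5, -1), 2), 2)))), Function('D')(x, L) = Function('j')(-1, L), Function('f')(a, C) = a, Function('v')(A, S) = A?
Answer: Rational(100233, 2) ≈ 50117.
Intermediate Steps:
Function('j')(U, u) = Rational(1, 2) (Function('j')(U, u) = Add(Rational(-7, 2), 4) = Rational(1, 2))
Function('D')(x, L) = Rational(1, 2)
R = Rational(-469, 2) (R = Add(-234, Mul(-1, Rational(1, 2))) = Add(-234, Rational(-1, 2)) = Rational(-469, 2) ≈ -234.50)
Add(Mul(567, R), 183078) = Add(Mul(567, Rational(-469, 2)), 183078) = Add(Rational(-265923, 2), 183078) = Rational(100233, 2)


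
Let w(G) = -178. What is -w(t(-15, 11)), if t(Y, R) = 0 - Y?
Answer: 178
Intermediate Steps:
t(Y, R) = -Y
-w(t(-15, 11)) = -1*(-178) = 178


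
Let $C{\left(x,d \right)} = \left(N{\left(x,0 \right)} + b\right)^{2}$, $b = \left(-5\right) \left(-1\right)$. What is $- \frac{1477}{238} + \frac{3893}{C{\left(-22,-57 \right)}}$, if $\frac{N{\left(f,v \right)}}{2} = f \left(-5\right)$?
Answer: $- \frac{10549513}{1721250} \approx -6.129$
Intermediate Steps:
$N{\left(f,v \right)} = - 10 f$ ($N{\left(f,v \right)} = 2 f \left(-5\right) = 2 \left(- 5 f\right) = - 10 f$)
$b = 5$
$C{\left(x,d \right)} = \left(5 - 10 x\right)^{2}$ ($C{\left(x,d \right)} = \left(- 10 x + 5\right)^{2} = \left(5 - 10 x\right)^{2}$)
$- \frac{1477}{238} + \frac{3893}{C{\left(-22,-57 \right)}} = - \frac{1477}{238} + \frac{3893}{25 \left(-1 + 2 \left(-22\right)\right)^{2}} = \left(-1477\right) \frac{1}{238} + \frac{3893}{25 \left(-1 - 44\right)^{2}} = - \frac{211}{34} + \frac{3893}{25 \left(-45\right)^{2}} = - \frac{211}{34} + \frac{3893}{25 \cdot 2025} = - \frac{211}{34} + \frac{3893}{50625} = - \frac{10549513}{1721250}$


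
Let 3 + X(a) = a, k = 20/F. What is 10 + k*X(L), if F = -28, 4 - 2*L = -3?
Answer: 135/14 ≈ 9.6429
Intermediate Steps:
L = 7/2 (L = 2 - 1/2*(-3) = 2 + 3/2 = 7/2 ≈ 3.5000)
k = -5/7 (k = 20/(-28) = 20*(-1/28) = -5/7 ≈ -0.71429)
X(a) = -3 + a
10 + k*X(L) = 10 - 5*(-3 + 7/2)/7 = 10 - 5/7*1/2 = 10 - 5/14 = 135/14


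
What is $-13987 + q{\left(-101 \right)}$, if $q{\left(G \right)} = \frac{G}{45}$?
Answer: $- \frac{629516}{45} \approx -13989.0$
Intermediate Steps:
$q{\left(G \right)} = \frac{G}{45}$ ($q{\left(G \right)} = G \frac{1}{45} = \frac{G}{45}$)
$-13987 + q{\left(-101 \right)} = -13987 + \frac{1}{45} \left(-101\right) = -13987 - \frac{101}{45} = - \frac{629516}{45}$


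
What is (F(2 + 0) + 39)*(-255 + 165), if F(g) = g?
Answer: -3690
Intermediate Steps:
(F(2 + 0) + 39)*(-255 + 165) = ((2 + 0) + 39)*(-255 + 165) = (2 + 39)*(-90) = 41*(-90) = -3690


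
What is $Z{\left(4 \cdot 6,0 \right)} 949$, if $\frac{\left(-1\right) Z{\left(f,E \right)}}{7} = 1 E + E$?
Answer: $0$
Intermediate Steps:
$Z{\left(f,E \right)} = - 14 E$ ($Z{\left(f,E \right)} = - 7 \left(1 E + E\right) = - 7 \left(E + E\right) = - 7 \cdot 2 E = - 14 E$)
$Z{\left(4 \cdot 6,0 \right)} 949 = \left(-14\right) 0 \cdot 949 = 0 \cdot 949 = 0$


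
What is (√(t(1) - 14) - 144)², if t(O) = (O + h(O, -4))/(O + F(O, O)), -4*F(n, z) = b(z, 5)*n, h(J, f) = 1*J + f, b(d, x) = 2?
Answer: 20718 - 864*I*√2 ≈ 20718.0 - 1221.9*I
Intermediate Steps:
h(J, f) = J + f
F(n, z) = -n/2
t(O) = 2*(-4 + 2*O)/O (t(O) = (O + (O - 4))/(O - O/2) = (O + (-4 + O))/((O/2)) = (-4 + 2*O)*(2/O) = 2*(-4 + 2*O)/O)
(√(t(1) - 14) - 144)² = (√((4 - 8/1) - 14) - 144)² = (√((4 - 8*1) - 14) - 144)² = (√((4 - 8) - 14) - 144)² = (√(-4 - 14) - 144)² = (√(-18) - 144)² = (3*I*√2 - 144)² = (-144 + 3*I*√2)²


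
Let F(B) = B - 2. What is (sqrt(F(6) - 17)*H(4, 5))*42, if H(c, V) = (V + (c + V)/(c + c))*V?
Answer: 5145*I*sqrt(13)/4 ≈ 4637.6*I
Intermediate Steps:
H(c, V) = V*(V + (V + c)/(2*c)) (H(c, V) = (V + (V + c)/((2*c)))*V = (V + (V + c)*(1/(2*c)))*V = (V + (V + c)/(2*c))*V = V*(V + (V + c)/(2*c)))
F(B) = -2 + B
(sqrt(F(6) - 17)*H(4, 5))*42 = (sqrt((-2 + 6) - 17)*((1/2)*5*(5 + 4*(1 + 2*5))/4))*42 = (sqrt(4 - 17)*((1/2)*5*(1/4)*(5 + 4*(1 + 10))))*42 = (sqrt(-13)*((1/2)*5*(1/4)*(5 + 4*11)))*42 = ((I*sqrt(13))*((1/2)*5*(1/4)*(5 + 44)))*42 = ((I*sqrt(13))*((1/2)*5*(1/4)*49))*42 = ((I*sqrt(13))*(245/8))*42 = (245*I*sqrt(13)/8)*42 = 5145*I*sqrt(13)/4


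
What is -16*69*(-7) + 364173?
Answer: 371901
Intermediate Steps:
-16*69*(-7) + 364173 = -1104*(-7) + 364173 = 7728 + 364173 = 371901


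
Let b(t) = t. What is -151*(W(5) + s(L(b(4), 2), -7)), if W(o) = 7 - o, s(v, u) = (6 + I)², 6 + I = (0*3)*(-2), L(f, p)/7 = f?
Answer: -302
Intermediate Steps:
L(f, p) = 7*f
I = -6 (I = -6 + (0*3)*(-2) = -6 + 0*(-2) = -6 + 0 = -6)
s(v, u) = 0 (s(v, u) = (6 - 6)² = 0² = 0)
-151*(W(5) + s(L(b(4), 2), -7)) = -151*((7 - 1*5) + 0) = -151*((7 - 5) + 0) = -151*(2 + 0) = -151*2 = -302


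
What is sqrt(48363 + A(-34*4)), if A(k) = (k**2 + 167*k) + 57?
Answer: 2*sqrt(11051) ≈ 210.25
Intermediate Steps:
A(k) = 57 + k**2 + 167*k
sqrt(48363 + A(-34*4)) = sqrt(48363 + (57 + (-34*4)**2 + 167*(-34*4))) = sqrt(48363 + (57 + (-136)**2 + 167*(-136))) = sqrt(48363 + (57 + 18496 - 22712)) = sqrt(48363 - 4159) = sqrt(44204) = 2*sqrt(11051)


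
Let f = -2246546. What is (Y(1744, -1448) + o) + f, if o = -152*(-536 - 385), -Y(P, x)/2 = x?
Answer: -2103658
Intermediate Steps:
Y(P, x) = -2*x
o = 139992 (o = -152*(-921) = 139992)
(Y(1744, -1448) + o) + f = (-2*(-1448) + 139992) - 2246546 = (2896 + 139992) - 2246546 = 142888 - 2246546 = -2103658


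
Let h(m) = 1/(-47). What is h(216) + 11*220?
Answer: 113739/47 ≈ 2420.0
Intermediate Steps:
h(m) = -1/47
h(216) + 11*220 = -1/47 + 11*220 = -1/47 + 2420 = 113739/47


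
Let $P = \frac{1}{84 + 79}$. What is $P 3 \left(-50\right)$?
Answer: $- \frac{150}{163} \approx -0.92025$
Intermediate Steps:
$P = \frac{1}{163} \approx 0.006135$
$P 3 \left(-50\right) = \frac{3 \left(-50\right)}{163} = \frac{1}{163} \left(-150\right) = - \frac{150}{163}$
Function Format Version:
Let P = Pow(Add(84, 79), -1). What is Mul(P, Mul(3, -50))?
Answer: Rational(-150, 163) ≈ -0.92025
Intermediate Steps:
P = Rational(1, 163) (P = Pow(163, -1) = Rational(1, 163) ≈ 0.0061350)
Mul(P, Mul(3, -50)) = Mul(Rational(1, 163), Mul(3, -50)) = Mul(Rational(1, 163), -150) = Rational(-150, 163)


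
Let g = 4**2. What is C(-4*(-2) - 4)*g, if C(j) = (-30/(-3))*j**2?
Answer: 2560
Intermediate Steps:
g = 16
C(j) = 10*j**2 (C(j) = (-30*(-1/3))*j**2 = 10*j**2)
C(-4*(-2) - 4)*g = (10*(-4*(-2) - 4)**2)*16 = (10*(8 - 4)**2)*16 = (10*4**2)*16 = (10*16)*16 = 160*16 = 2560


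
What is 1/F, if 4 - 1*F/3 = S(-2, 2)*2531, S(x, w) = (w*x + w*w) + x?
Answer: 1/15198 ≈ 6.5798e-5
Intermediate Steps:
S(x, w) = x + w² + w*x (S(x, w) = (w*x + w²) + x = (w² + w*x) + x = x + w² + w*x)
F = 15198 (F = 12 - 3*(-2 + 2² + 2*(-2))*2531 = 12 - 3*(-2 + 4 - 4)*2531 = 12 - (-6)*2531 = 12 - 3*(-5062) = 12 + 15186 = 15198)
1/F = 1/15198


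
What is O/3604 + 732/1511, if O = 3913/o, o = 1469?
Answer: 298563275/615357772 ≈ 0.48519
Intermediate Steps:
O = 301/113 (O = 3913/1469 = 3913*(1/1469) = 301/113 ≈ 2.6637)
O/3604 + 732/1511 = (301/113)/3604 + 732/1511 = (301/113)*(1/3604) + 732*(1/1511) = 301/407252 + 732/1511 = 298563275/615357772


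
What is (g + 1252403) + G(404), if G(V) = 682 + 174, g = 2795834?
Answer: 4049093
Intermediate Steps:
G(V) = 856
(g + 1252403) + G(404) = (2795834 + 1252403) + 856 = 4048237 + 856 = 4049093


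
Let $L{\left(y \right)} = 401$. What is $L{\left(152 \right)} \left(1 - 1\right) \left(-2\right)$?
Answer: $0$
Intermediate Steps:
$L{\left(152 \right)} \left(1 - 1\right) \left(-2\right) = 401 \left(1 - 1\right) \left(-2\right) = 401 \cdot 0 \left(-2\right) = 401 \cdot 0 = 0$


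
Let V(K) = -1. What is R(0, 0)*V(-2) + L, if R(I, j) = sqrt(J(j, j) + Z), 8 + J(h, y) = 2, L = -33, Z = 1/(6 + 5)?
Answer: -33 - I*sqrt(715)/11 ≈ -33.0 - 2.4309*I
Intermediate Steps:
Z = 1/11 ≈ 0.090909
J(h, y) = -6 (J(h, y) = -8 + 2 = -6)
R(I, j) = I*sqrt(715)/11 (R(I, j) = sqrt(-6 + 1/11) = sqrt(-65/11) = I*sqrt(715)/11)
R(0, 0)*V(-2) + L = (I*sqrt(715)/11)*(-1) - 33 = -I*sqrt(715)/11 - 33 = -33 - I*sqrt(715)/11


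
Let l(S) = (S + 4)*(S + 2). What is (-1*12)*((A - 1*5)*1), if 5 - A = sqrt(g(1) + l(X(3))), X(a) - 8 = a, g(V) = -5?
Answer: 12*sqrt(190) ≈ 165.41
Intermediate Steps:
X(a) = 8 + a
l(S) = (2 + S)*(4 + S) (l(S) = (4 + S)*(2 + S) = (2 + S)*(4 + S))
A = 5 - sqrt(190) (A = 5 - sqrt(-5 + (8 + (8 + 3)**2 + 6*(8 + 3))) = 5 - sqrt(-5 + (8 + 11**2 + 6*11)) = 5 - sqrt(-5 + (8 + 121 + 66)) = 5 - sqrt(-5 + 195) = 5 - sqrt(190) ≈ -8.7840)
(-1*12)*((A - 1*5)*1) = (-1*12)*(((5 - sqrt(190)) - 1*5)*1) = -12*((5 - sqrt(190)) - 5) = -12*(-sqrt(190)) = -(-12)*sqrt(190) = 12*sqrt(190)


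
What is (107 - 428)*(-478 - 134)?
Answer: 196452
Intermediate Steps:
(107 - 428)*(-478 - 134) = -321*(-612) = 196452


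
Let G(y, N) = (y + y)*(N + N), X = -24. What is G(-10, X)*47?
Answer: 45120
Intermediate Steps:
G(y, N) = 4*N*y (G(y, N) = (2*y)*(2*N) = 4*N*y)
G(-10, X)*47 = (4*(-24)*(-10))*47 = 960*47 = 45120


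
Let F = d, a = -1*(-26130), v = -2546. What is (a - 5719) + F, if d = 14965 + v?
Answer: 32830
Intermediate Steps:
a = 26130
d = 12419 (d = 14965 - 2546 = 12419)
F = 12419
(a - 5719) + F = (26130 - 5719) + 12419 = 20411 + 12419 = 32830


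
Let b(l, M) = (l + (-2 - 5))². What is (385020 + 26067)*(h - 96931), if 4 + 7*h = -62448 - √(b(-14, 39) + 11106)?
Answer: -304602723303/7 - 1233261*√1283/7 ≈ -4.3521e+10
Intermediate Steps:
b(l, M) = (-7 + l)² (b(l, M) = (l - 7)² = (-7 + l)²)
h = -62452/7 - 3*√1283/7 (h = -4/7 + (-62448 - √((-7 - 14)² + 11106))/7 = -4/7 + (-62448 - √((-21)² + 11106))/7 = -4/7 + (-62448 - √(441 + 11106))/7 = -4/7 + (-62448 - √11547)/7 = -4/7 + (-62448 - 3*√1283)/7 = -4/7 + (-62448/7 - 3*√1283/7) = -62452/7 - 3*√1283/7 ≈ -8937.1)
(385020 + 26067)*(h - 96931) = (385020 + 26067)*((-62452/7 - 3*√1283/7) - 96931) = 411087*(-740969/7 - 3*√1283/7) = -304602723303/7 - 1233261*√1283/7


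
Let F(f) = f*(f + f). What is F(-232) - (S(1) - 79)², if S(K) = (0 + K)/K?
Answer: 101564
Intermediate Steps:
S(K) = 1 (S(K) = K/K = 1)
F(f) = 2*f² (F(f) = f*(2*f) = 2*f²)
F(-232) - (S(1) - 79)² = 2*(-232)² - (1 - 79)² = 2*53824 - 1*(-78)² = 107648 - 1*6084 = 107648 - 6084 = 101564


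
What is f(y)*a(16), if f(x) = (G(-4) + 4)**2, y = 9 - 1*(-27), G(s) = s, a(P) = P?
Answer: 0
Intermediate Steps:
y = 36 (y = 9 + 27 = 36)
f(x) = 0 (f(x) = (-4 + 4)**2 = 0**2 = 0)
f(y)*a(16) = 0*16 = 0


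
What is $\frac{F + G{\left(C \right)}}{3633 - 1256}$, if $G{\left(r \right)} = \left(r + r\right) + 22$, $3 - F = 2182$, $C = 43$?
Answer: $- \frac{2071}{2377} \approx -0.87127$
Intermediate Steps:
$F = -2179$ ($F = 3 - 2182 = -2179$)
$G{\left(r \right)} = 22 + 2 r$ ($G{\left(r \right)} = 2 r + 22 = 22 + 2 r$)
$\frac{F + G{\left(C \right)}}{3633 - 1256} = \frac{-2179 + \left(22 + 2 \cdot 43\right)}{3633 - 1256} = \frac{-2179 + \left(22 + 86\right)}{2377} = \left(-2179 + 108\right) \frac{1}{2377} = \left(-2071\right) \frac{1}{2377} = - \frac{2071}{2377}$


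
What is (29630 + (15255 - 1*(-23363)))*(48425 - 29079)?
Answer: 1320325808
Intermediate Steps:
(29630 + (15255 - 1*(-23363)))*(48425 - 29079) = (29630 + (15255 + 23363))*19346 = (29630 + 38618)*19346 = 68248*19346 = 1320325808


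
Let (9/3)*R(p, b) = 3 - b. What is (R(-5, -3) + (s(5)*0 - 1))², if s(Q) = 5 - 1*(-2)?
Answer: 1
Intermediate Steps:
s(Q) = 7 (s(Q) = 5 + 2 = 7)
R(p, b) = 1 - b/3 (R(p, b) = (3 - b)/3 = 1 - b/3)
(R(-5, -3) + (s(5)*0 - 1))² = ((1 - ⅓*(-3)) + (7*0 - 1))² = ((1 + 1) + (0 - 1))² = (2 - 1)² = 1² = 1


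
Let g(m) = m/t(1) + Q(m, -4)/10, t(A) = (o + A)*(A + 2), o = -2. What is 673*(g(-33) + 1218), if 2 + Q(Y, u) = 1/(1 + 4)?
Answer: 41349793/50 ≈ 8.2700e+5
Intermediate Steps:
Q(Y, u) = -9/5 (Q(Y, u) = -2 + 1/(1 + 4) = -2 + 1/5 = -2 + ⅕ = -9/5)
t(A) = (-2 + A)*(2 + A) (t(A) = (-2 + A)*(A + 2) = (-2 + A)*(2 + A))
g(m) = -9/50 - m/3 (g(m) = m/(-4 + 1²) - 9/5/10 = m/(-4 + 1) - 9/5*⅒ = m/(-3) - 9/50 = m*(-⅓) - 9/50 = -m/3 - 9/50 = -9/50 - m/3)
673*(g(-33) + 1218) = 673*((-9/50 - ⅓*(-33)) + 1218) = 673*((-9/50 + 11) + 1218) = 673*(541/50 + 1218) = 673*(61441/50) = 41349793/50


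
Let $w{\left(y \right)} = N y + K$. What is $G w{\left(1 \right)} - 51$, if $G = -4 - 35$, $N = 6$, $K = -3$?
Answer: $-168$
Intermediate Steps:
$w{\left(y \right)} = -3 + 6 y$ ($w{\left(y \right)} = 6 y - 3 = -3 + 6 y$)
$G = -39$ ($G = -4 - 35 = -39$)
$G w{\left(1 \right)} - 51 = - 39 \left(-3 + 6 \cdot 1\right) - 51 = - 39 \left(-3 + 6\right) - 51 = \left(-39\right) 3 - 51 = -117 - 51 = -168$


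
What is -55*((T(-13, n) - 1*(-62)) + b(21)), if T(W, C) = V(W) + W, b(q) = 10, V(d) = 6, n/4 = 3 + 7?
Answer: -3575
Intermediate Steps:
n = 40 (n = 4*(3 + 7) = 4*10 = 40)
T(W, C) = 6 + W
-55*((T(-13, n) - 1*(-62)) + b(21)) = -55*(((6 - 13) - 1*(-62)) + 10) = -55*((-7 + 62) + 10) = -55*(55 + 10) = -55*65 = -3575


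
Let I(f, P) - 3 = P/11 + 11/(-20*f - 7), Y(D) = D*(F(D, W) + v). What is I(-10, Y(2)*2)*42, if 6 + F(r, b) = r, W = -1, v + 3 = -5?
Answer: -116508/2123 ≈ -54.879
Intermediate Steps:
v = -8 (v = -3 - 5 = -8)
F(r, b) = -6 + r
Y(D) = D*(-14 + D) (Y(D) = D*((-6 + D) - 8) = D*(-14 + D))
I(f, P) = 3 + 11/(-7 - 20*f) + P/11 (I(f, P) = 3 + (P/11 + 11/(-20*f - 7)) = 3 + (P*(1/11) + 11/(-7 - 20*f)) = 3 + (P/11 + 11/(-7 - 20*f)) = 3 + (11/(-7 - 20*f) + P/11) = 3 + 11/(-7 - 20*f) + P/11)
I(-10, Y(2)*2)*42 = ((110 + 7*((2*(-14 + 2))*2) + 660*(-10) + 20*((2*(-14 + 2))*2)*(-10))/(11*(7 + 20*(-10))))*42 = ((110 + 7*((2*(-12))*2) - 6600 + 20*((2*(-12))*2)*(-10))/(11*(7 - 200)))*42 = ((1/11)*(110 + 7*(-24*2) - 6600 + 20*(-24*2)*(-10))/(-193))*42 = ((1/11)*(-1/193)*(110 + 7*(-48) - 6600 + 20*(-48)*(-10)))*42 = ((1/11)*(-1/193)*(110 - 336 - 6600 + 9600))*42 = ((1/11)*(-1/193)*2774)*42 = -2774/2123*42 = -116508/2123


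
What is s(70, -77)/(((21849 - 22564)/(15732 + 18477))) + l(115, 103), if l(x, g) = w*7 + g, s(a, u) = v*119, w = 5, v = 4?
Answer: -16184814/715 ≈ -22636.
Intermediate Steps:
s(a, u) = 476 (s(a, u) = 4*119 = 476)
l(x, g) = 35 + g (l(x, g) = 5*7 + g = 35 + g)
s(70, -77)/(((21849 - 22564)/(15732 + 18477))) + l(115, 103) = 476/(((21849 - 22564)/(15732 + 18477))) + (35 + 103) = 476/((-715/34209)) + 138 = 476/((-715*1/34209)) + 138 = 476/(-715/34209) + 138 = 476*(-34209/715) + 138 = -16283484/715 + 138 = -16184814/715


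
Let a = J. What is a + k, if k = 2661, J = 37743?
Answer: 40404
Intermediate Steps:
a = 37743
a + k = 37743 + 2661 = 40404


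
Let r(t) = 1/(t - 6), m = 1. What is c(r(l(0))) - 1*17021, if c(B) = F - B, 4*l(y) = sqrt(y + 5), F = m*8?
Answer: -9714327/571 + 4*sqrt(5)/571 ≈ -17013.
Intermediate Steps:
F = 8 (F = 1*8 = 8)
l(y) = sqrt(5 + y)/4 (l(y) = sqrt(y + 5)/4 = sqrt(5 + y)/4)
r(t) = 1/(-6 + t)
c(B) = 8 - B
c(r(l(0))) - 1*17021 = (8 - 1/(-6 + sqrt(5 + 0)/4)) - 1*17021 = (8 - 1/(-6 + sqrt(5)/4)) - 17021 = -17013 - 1/(-6 + sqrt(5)/4)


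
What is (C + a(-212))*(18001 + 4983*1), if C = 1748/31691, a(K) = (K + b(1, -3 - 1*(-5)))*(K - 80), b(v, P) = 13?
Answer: 42325090609984/31691 ≈ 1.3356e+9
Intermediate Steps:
a(K) = (-80 + K)*(13 + K) (a(K) = (K + 13)*(K - 80) = (13 + K)*(-80 + K) = (-80 + K)*(13 + K))
C = 1748/31691 (C = 1748*(1/31691) = 1748/31691 ≈ 0.055158)
(C + a(-212))*(18001 + 4983*1) = (1748/31691 + (-1040 + (-212)² - 67*(-212)))*(18001 + 4983*1) = (1748/31691 + (-1040 + 44944 + 14204))*(18001 + 4983) = (1748/31691 + 58108)*22984 = (1841502376/31691)*22984 = 42325090609984/31691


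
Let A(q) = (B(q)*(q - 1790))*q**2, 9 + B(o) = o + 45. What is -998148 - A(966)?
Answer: 770457386940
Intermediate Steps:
B(o) = 36 + o (B(o) = -9 + (o + 45) = -9 + (45 + o) = 36 + o)
A(q) = q**2*(-1790 + q)*(36 + q) (A(q) = ((36 + q)*(q - 1790))*q**2 = ((36 + q)*(-1790 + q))*q**2 = ((-1790 + q)*(36 + q))*q**2 = q**2*(-1790 + q)*(36 + q))
-998148 - A(966) = -998148 - 966**2*(-1790 + 966)*(36 + 966) = -998148 - 933156*(-824)*1002 = -998148 - 1*(-770458385088) = -998148 + 770458385088 = 770457386940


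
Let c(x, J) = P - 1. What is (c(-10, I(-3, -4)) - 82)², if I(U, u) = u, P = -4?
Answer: 7569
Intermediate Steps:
c(x, J) = -5 (c(x, J) = -4 - 1 = -5)
(c(-10, I(-3, -4)) - 82)² = (-5 - 82)² = (-87)² = 7569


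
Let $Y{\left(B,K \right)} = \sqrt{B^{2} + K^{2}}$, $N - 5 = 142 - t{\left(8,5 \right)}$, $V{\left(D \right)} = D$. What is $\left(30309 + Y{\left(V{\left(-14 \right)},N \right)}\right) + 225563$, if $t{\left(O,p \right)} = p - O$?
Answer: $255872 + 2 \sqrt{5674} \approx 2.5602 \cdot 10^{5}$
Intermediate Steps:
$N = 150$ ($N = 5 + \left(142 - \left(5 - 8\right)\right) = 5 + \left(142 - -3\right) = 5 + \left(142 + 3\right) = 5 + 145 = 150$)
$\left(30309 + Y{\left(V{\left(-14 \right)},N \right)}\right) + 225563 = \left(30309 + \sqrt{\left(-14\right)^{2} + 150^{2}}\right) + 225563 = \left(30309 + \sqrt{196 + 22500}\right) + 225563 = \left(30309 + \sqrt{22696}\right) + 225563 = \left(30309 + 2 \sqrt{5674}\right) + 225563 = 255872 + 2 \sqrt{5674}$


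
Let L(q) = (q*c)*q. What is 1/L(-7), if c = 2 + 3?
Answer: 1/245 ≈ 0.0040816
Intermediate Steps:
c = 5
L(q) = 5*q² (L(q) = (q*5)*q = (5*q)*q = 5*q²)
1/L(-7) = 1/(5*(-7)²) = 1/(5*49) = 1/245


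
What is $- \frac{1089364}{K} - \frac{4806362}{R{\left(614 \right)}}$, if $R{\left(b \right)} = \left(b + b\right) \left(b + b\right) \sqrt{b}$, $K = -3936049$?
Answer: $\frac{1089364}{3936049} - \frac{2403181 \sqrt{614}}{462951088} \approx 0.14814$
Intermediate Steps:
$R{\left(b \right)} = 4 b^{\frac{5}{2}}$ ($R{\left(b \right)} = 2 b 2 b \sqrt{b} = 4 b^{2} \sqrt{b} = 4 b^{\frac{5}{2}}$)
$- \frac{1089364}{K} - \frac{4806362}{R{\left(614 \right)}} = - \frac{1089364}{-3936049} - \frac{4806362}{4 \cdot 614^{\frac{5}{2}}} = \left(-1089364\right) \left(- \frac{1}{3936049}\right) - \frac{4806362}{4 \cdot 376996 \sqrt{614}} = \frac{1089364}{3936049} - \frac{4806362}{1507984 \sqrt{614}} = \frac{1089364}{3936049} - 4806362 \frac{\sqrt{614}}{925902176} = \frac{1089364}{3936049} - \frac{2403181 \sqrt{614}}{462951088}$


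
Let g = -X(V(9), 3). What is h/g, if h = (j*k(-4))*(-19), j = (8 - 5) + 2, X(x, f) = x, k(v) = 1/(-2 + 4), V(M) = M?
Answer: 95/18 ≈ 5.2778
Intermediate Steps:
k(v) = 1/2
j = 5 (j = 3 + 2 = 5)
g = -9 (g = -1*9 = -9)
h = -95/2 (h = (5*(1/2))*(-19) = (5/2)*(-19) = -95/2 ≈ -47.500)
h/g = -95/2/(-9) = -95/2*(-1/9) = 95/18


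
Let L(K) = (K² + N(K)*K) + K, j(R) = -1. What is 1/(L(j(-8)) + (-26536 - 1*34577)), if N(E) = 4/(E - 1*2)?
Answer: -3/183335 ≈ -1.6363e-5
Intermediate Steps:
N(E) = 4/(-2 + E) (N(E) = 4/(E - 2) = 4/(-2 + E))
L(K) = K + K² + 4*K/(-2 + K) (L(K) = (K² + (4/(-2 + K))*K) + K = (K² + 4*K/(-2 + K)) + K = K + K² + 4*K/(-2 + K))
1/(L(j(-8)) + (-26536 - 1*34577)) = 1/(-(2 + (-1)² - 1*(-1))/(-2 - 1) + (-26536 - 1*34577)) = 1/(-1*(2 + 1 + 1)/(-3) + (-26536 - 34577)) = 1/(-1*(-⅓)*4 - 61113) = 1/(4/3 - 61113) = 1/(-183335/3) = -3/183335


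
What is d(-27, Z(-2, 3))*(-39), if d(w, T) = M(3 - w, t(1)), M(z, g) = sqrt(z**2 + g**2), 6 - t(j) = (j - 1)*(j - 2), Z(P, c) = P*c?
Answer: -234*sqrt(26) ≈ -1193.2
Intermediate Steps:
t(j) = 6 - (-1 + j)*(-2 + j) (t(j) = 6 - (j - 1)*(j - 2) = 6 - (-1 + j)*(-2 + j))
M(z, g) = sqrt(g**2 + z**2)
d(w, T) = sqrt(36 + (3 - w)**2) (d(w, T) = sqrt((4 - 1*1**2 + 3*1)**2 + (3 - w)**2) = sqrt((4 - 1*1 + 3)**2 + (3 - w)**2) = sqrt((4 - 1 + 3)**2 + (3 - w)**2) = sqrt(6**2 + (3 - w)**2) = sqrt(36 + (3 - w)**2))
d(-27, Z(-2, 3))*(-39) = sqrt(36 + (-3 - 27)**2)*(-39) = sqrt(36 + (-30)**2)*(-39) = sqrt(36 + 900)*(-39) = sqrt(936)*(-39) = (6*sqrt(26))*(-39) = -234*sqrt(26)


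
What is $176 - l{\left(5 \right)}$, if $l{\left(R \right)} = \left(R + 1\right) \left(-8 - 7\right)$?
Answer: $266$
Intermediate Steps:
$l{\left(R \right)} = -15 - 15 R$ ($l{\left(R \right)} = \left(1 + R\right) \left(-15\right) = -15 - 15 R$)
$176 - l{\left(5 \right)} = 176 - \left(-15 - 75\right) = 176 - -90 = 176 + 90 = 266$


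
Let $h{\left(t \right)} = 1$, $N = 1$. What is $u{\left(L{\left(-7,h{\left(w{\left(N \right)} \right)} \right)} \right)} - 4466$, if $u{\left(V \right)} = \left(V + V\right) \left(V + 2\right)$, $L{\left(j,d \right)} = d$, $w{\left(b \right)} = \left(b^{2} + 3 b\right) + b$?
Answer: $-4460$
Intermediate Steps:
$w{\left(b \right)} = b^{2} + 4 b$
$u{\left(V \right)} = 2 V \left(2 + V\right)$
$u{\left(L{\left(-7,h{\left(w{\left(N \right)} \right)} \right)} \right)} - 4466 = 2 \cdot 1 \left(2 + 1\right) - 4466 = 2 \cdot 1 \cdot 3 - 4466 = 6 - 4466 = -4460$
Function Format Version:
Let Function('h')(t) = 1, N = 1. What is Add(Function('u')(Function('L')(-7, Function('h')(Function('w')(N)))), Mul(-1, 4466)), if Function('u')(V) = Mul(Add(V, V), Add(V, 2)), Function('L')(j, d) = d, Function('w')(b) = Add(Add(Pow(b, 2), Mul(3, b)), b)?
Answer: -4460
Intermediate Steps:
Function('w')(b) = Add(Pow(b, 2), Mul(4, b))
Function('u')(V) = Mul(2, V, Add(2, V)) (Function('u')(V) = Mul(Mul(2, V), Add(2, V)) = Mul(2, V, Add(2, V)))
Add(Function('u')(Function('L')(-7, Function('h')(Function('w')(N)))), Mul(-1, 4466)) = Add(Mul(2, 1, Add(2, 1)), Mul(-1, 4466)) = Add(Mul(2, 1, 3), -4466) = Add(6, -4466) = -4460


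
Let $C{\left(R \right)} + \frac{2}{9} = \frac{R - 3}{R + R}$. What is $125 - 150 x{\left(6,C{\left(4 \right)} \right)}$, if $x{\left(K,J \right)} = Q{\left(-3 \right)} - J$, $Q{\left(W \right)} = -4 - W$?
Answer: $\frac{3125}{12} \approx 260.42$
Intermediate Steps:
$C{\left(R \right)} = - \frac{2}{9} + \frac{-3 + R}{2 R}$ ($C{\left(R \right)} = - \frac{2}{9} + \frac{R - 3}{R + R} = - \frac{2}{9} + \frac{-3 + R}{2 R}$)
$x{\left(K,J \right)} = -1 - J$ ($x{\left(K,J \right)} = \left(-4 - -3\right) - J = \left(-4 + 3\right) - J = -1 - J$)
$125 - 150 x{\left(6,C{\left(4 \right)} \right)} = 125 - 150 \left(-1 - \frac{-27 + 5 \cdot 4}{18 \cdot 4}\right) = 125 - 150 \left(-1 - \frac{1}{18} \cdot \frac{1}{4} \left(-27 + 20\right)\right) = 125 - 150 \left(-1 - \frac{1}{18} \cdot \frac{1}{4} \left(-7\right)\right) = 125 - 150 \left(-1 - - \frac{7}{72}\right) = 125 - 150 \left(-1 + \frac{7}{72}\right) = 125 - - \frac{1625}{12} = 125 + \frac{1625}{12} = \frac{3125}{12}$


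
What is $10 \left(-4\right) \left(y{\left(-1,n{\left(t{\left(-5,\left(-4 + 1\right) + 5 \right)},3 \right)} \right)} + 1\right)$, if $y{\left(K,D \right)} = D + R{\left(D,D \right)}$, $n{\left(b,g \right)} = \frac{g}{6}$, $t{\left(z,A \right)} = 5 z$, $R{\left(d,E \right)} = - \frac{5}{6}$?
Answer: $- \frac{80}{3} \approx -26.667$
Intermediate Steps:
$R{\left(d,E \right)} = - \frac{5}{6}$ ($R{\left(d,E \right)} = \left(-5\right) \frac{1}{6} = - \frac{5}{6}$)
$n{\left(b,g \right)} = \frac{g}{6}$ ($n{\left(b,g \right)} = g \frac{1}{6} = \frac{g}{6}$)
$y{\left(K,D \right)} = - \frac{5}{6} + D$ ($y{\left(K,D \right)} = D - \frac{5}{6} = - \frac{5}{6} + D$)
$10 \left(-4\right) \left(y{\left(-1,n{\left(t{\left(-5,\left(-4 + 1\right) + 5 \right)},3 \right)} \right)} + 1\right) = 10 \left(-4\right) \left(\left(- \frac{5}{6} + \frac{1}{6} \cdot 3\right) + 1\right) = - 40 \left(\left(- \frac{5}{6} + \frac{1}{2}\right) + 1\right) = - 40 \left(- \frac{1}{3} + 1\right) = \left(-40\right) \frac{2}{3} = - \frac{80}{3}$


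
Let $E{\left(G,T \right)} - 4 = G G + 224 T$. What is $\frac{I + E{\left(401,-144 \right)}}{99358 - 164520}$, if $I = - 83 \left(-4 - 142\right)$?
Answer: $- \frac{140667}{65162} \approx -2.1587$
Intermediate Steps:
$E{\left(G,T \right)} = 4 + G^{2} + 224 T$ ($E{\left(G,T \right)} = 4 + \left(G G + 224 T\right) = 4 + \left(G^{2} + 224 T\right) = 4 + G^{2} + 224 T$)
$I = 12118$ ($I = \left(-83\right) \left(-146\right) = 12118$)
$\frac{I + E{\left(401,-144 \right)}}{99358 - 164520} = \frac{12118 + \left(4 + 401^{2} + 224 \left(-144\right)\right)}{99358 - 164520} = \frac{12118 + \left(4 + 160801 - 32256\right)}{99358 - 164520} = \frac{12118 + 128549}{-65162} = 140667 \left(- \frac{1}{65162}\right) = - \frac{140667}{65162}$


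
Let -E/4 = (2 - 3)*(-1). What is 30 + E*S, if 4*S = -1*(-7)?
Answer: 23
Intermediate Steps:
S = 7/4 (S = (-1*(-7))/4 = (¼)*7 = 7/4 ≈ 1.7500)
E = -4 (E = -4*(2 - 3)*(-1) = -(-4)*(-1) = -4*1 = -4)
30 + E*S = 30 - 4*7/4 = 30 - 7 = 23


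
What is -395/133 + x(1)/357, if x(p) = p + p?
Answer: -20107/6783 ≈ -2.9643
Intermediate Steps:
x(p) = 2*p
-395/133 + x(1)/357 = -395/133 + (2*1)/357 = -395*1/133 + 2*(1/357) = -395/133 + 2/357 = -20107/6783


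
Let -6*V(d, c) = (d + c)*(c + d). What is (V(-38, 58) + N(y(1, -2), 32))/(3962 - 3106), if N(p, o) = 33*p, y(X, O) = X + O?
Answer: -299/2568 ≈ -0.11643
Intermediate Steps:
V(d, c) = -(c + d)**2/6 (V(d, c) = -(d + c)*(c + d)/6 = -(c + d)*(c + d)/6 = -(c + d)**2/6)
y(X, O) = O + X
(V(-38, 58) + N(y(1, -2), 32))/(3962 - 3106) = (-(58 - 38)**2/6 + 33*(-2 + 1))/(3962 - 3106) = (-1/6*20**2 + 33*(-1))/856 = (-1/6*400 - 33)*(1/856) = (-200/3 - 33)*(1/856) = -299/3*1/856 = -299/2568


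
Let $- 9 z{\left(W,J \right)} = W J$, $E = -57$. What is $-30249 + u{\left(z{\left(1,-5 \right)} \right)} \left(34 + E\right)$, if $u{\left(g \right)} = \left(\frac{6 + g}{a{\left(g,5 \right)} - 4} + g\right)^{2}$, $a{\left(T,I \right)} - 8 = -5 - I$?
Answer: $- \frac{88225427}{2916} \approx -30256.0$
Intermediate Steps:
$a{\left(T,I \right)} = 3 - I$ ($a{\left(T,I \right)} = 8 - \left(5 + I\right) = 3 - I$)
$z{\left(W,J \right)} = - \frac{J W}{9}$ ($z{\left(W,J \right)} = - \frac{W J}{9} = - \frac{J W}{9}$)
$u{\left(g \right)} = \left(-1 + \frac{5 g}{6}\right)^{2}$ ($u{\left(g \right)} = \left(\frac{6 + g}{\left(3 - 5\right) - 4} + g\right)^{2} = \left(\frac{6 + g}{-2 - 4} + g\right)^{2} = \left(\frac{6 + g}{-6} + g\right)^{2} = \left(\left(6 + g\right) \left(- \frac{1}{6}\right) + g\right)^{2} = \left(\left(-1 - \frac{g}{6}\right) + g\right)^{2} = \left(-1 + \frac{5 g}{6}\right)^{2}$)
$-30249 + u{\left(z{\left(1,-5 \right)} \right)} \left(34 + E\right) = -30249 + \frac{\left(-6 + 5 \left(\left(- \frac{1}{9}\right) \left(-5\right) 1\right)\right)^{2}}{36} \left(34 - 57\right) = -30249 + \frac{\left(-6 + 5 \cdot \frac{5}{9}\right)^{2}}{36} \left(-23\right) = -30249 + \frac{\left(-6 + \frac{25}{9}\right)^{2}}{36} \left(-23\right) = -30249 + \frac{\left(- \frac{29}{9}\right)^{2}}{36} \left(-23\right) = -30249 + \frac{1}{36} \cdot \frac{841}{81} \left(-23\right) = -30249 + \frac{841}{2916} \left(-23\right) = -30249 - \frac{19343}{2916} = - \frac{88225427}{2916}$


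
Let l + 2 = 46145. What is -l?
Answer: -46143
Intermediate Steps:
l = 46143 (l = -2 + 46145 = 46143)
-l = -1*46143 = -46143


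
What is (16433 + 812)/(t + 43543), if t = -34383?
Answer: 3449/1832 ≈ 1.8826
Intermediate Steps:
(16433 + 812)/(t + 43543) = (16433 + 812)/(-34383 + 43543) = 17245/9160 = 17245*(1/9160) = 3449/1832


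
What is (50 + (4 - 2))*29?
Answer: 1508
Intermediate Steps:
(50 + (4 - 2))*29 = (50 + 2)*29 = 52*29 = 1508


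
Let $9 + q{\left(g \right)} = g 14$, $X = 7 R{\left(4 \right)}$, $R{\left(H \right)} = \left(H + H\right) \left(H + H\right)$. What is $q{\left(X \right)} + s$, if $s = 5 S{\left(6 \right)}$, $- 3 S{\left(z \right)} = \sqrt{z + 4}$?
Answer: $6263 - \frac{5 \sqrt{10}}{3} \approx 6257.7$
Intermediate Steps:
$S{\left(z \right)} = - \frac{\sqrt{4 + z}}{3}$ ($S{\left(z \right)} = - \frac{\sqrt{z + 4}}{3} = - \frac{\sqrt{4 + z}}{3}$)
$R{\left(H \right)} = 4 H^{2}$ ($R{\left(H \right)} = 2 H 2 H = 4 H^{2}$)
$X = 448$ ($X = 7 \cdot 4 \cdot 4^{2} = 7 \cdot 4 \cdot 16 = 7 \cdot 64 = 448$)
$s = - \frac{5 \sqrt{10}}{3}$ ($s = 5 \left(- \frac{\sqrt{4 + 6}}{3}\right) = 5 \left(- \frac{\sqrt{10}}{3}\right) = - \frac{5 \sqrt{10}}{3} \approx -5.2705$)
$q{\left(g \right)} = -9 + 14 g$ ($q{\left(g \right)} = -9 + g 14 = -9 + 14 g$)
$q{\left(X \right)} + s = \left(-9 + 14 \cdot 448\right) - \frac{5 \sqrt{10}}{3} = \left(-9 + 6272\right) - \frac{5 \sqrt{10}}{3} = 6263 - \frac{5 \sqrt{10}}{3}$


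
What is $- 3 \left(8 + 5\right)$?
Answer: $-39$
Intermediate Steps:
$- 3 \left(8 + 5\right) = \left(-3\right) 13 = -39$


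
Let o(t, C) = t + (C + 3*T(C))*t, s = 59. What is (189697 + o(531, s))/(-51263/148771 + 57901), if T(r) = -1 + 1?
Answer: 32961256447/8613938408 ≈ 3.8265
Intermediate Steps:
T(r) = 0
o(t, C) = t + C*t (o(t, C) = t + (C + 3*0)*t = t + (C + 0)*t = t + C*t)
(189697 + o(531, s))/(-51263/148771 + 57901) = (189697 + 531*(1 + 59))/(-51263/148771 + 57901) = (189697 + 531*60)/(-51263*1/148771 + 57901) = (189697 + 31860)/(-51263/148771 + 57901) = 221557/(8613938408/148771) = 221557*(148771/8613938408) = 32961256447/8613938408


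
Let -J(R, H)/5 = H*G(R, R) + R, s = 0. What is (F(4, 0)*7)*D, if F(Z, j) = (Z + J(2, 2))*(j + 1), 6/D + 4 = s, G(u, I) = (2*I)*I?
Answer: 903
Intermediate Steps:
G(u, I) = 2*I²
J(R, H) = -5*R - 10*H*R² (J(R, H) = -5*(H*(2*R²) + R) = -5*(2*H*R² + R) = -5*(R + 2*H*R²) = -5*R - 10*H*R²)
D = -3/2 (D = 6/(-4 + 0) = 6/(-4) = 6*(-¼) = -3/2 ≈ -1.5000)
F(Z, j) = (1 + j)*(-90 + Z) (F(Z, j) = (Z + 5*2*(-1 - 2*2*2))*(j + 1) = (Z + 5*2*(-1 - 8))*(1 + j) = (Z + 5*2*(-9))*(1 + j) = (Z - 90)*(1 + j) = (-90 + Z)*(1 + j) = (1 + j)*(-90 + Z))
(F(4, 0)*7)*D = ((-90 + 4 - 90*0 + 4*0)*7)*(-3/2) = ((-90 + 4 + 0 + 0)*7)*(-3/2) = -86*7*(-3/2) = -602*(-3/2) = 903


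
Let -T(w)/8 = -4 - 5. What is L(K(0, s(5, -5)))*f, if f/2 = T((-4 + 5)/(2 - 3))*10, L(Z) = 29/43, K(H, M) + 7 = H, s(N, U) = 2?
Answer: 41760/43 ≈ 971.16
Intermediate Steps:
T(w) = 72 (T(w) = -8*(-4 - 5) = -8*(-9) = 72)
K(H, M) = -7 + H
L(Z) = 29/43 (L(Z) = 29*(1/43) = 29/43)
f = 1440 (f = 2*(72*10) = 2*720 = 1440)
L(K(0, s(5, -5)))*f = (29/43)*1440 = 41760/43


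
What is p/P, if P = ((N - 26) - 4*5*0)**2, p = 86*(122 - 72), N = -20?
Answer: 1075/529 ≈ 2.0321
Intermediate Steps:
p = 4300 (p = 86*50 = 4300)
P = 2116 (P = ((-20 - 26) - 4*5*0)**2 = (-46 - 20*0)**2 = (-46 + 0)**2 = (-46)**2 = 2116)
p/P = 4300/2116 = 4300*(1/2116) = 1075/529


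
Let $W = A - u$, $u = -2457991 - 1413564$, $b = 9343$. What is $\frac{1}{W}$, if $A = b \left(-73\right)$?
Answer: $\frac{1}{3189516} \approx 3.1353 \cdot 10^{-7}$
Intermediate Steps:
$u = -3871555$ ($u = -2457991 - 1413564 = -3871555$)
$A = -682039$ ($A = 9343 \left(-73\right) = -682039$)
$W = 3189516$ ($W = -682039 - -3871555 = -682039 + 3871555 = 3189516$)
$\frac{1}{W} = \frac{1}{3189516}$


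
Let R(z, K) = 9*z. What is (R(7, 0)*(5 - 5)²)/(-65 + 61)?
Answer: 0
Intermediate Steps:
(R(7, 0)*(5 - 5)²)/(-65 + 61) = ((9*7)*(5 - 5)²)/(-65 + 61) = (63*0²)/(-4) = (63*0)*(-¼) = 0*(-¼) = 0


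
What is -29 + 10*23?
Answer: 201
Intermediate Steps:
-29 + 10*23 = -29 + 230 = 201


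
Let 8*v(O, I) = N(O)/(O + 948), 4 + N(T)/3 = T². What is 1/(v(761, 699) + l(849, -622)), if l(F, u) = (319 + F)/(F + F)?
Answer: 11607528/1482995447 ≈ 0.0078271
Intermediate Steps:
l(F, u) = (319 + F)/(2*F) (l(F, u) = (319 + F)/((2*F)) = (319 + F)*(1/(2*F)) = (319 + F)/(2*F))
N(T) = -12 + 3*T²
v(O, I) = (-12 + 3*O²)/(8*(948 + O)) (v(O, I) = ((-12 + 3*O²)/(O + 948))/8 = ((-12 + 3*O²)/(948 + O))/8 = (-12 + 3*O²)/(8*(948 + O)))
1/(v(761, 699) + l(849, -622)) = 1/(3*(-4 + 761²)/(8*(948 + 761)) + (½)*(319 + 849)/849) = 1/((3/8)*(-4 + 579121)/1709 + (½)*(1/849)*1168) = 1/((3/8)*(1/1709)*579117 + 584/849) = 1/(1737351/13672 + 584/849) = 1/(1482995447/11607528) = 11607528/1482995447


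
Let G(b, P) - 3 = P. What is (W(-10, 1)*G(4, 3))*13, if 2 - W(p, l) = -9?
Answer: 858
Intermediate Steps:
W(p, l) = 11 (W(p, l) = 2 - 1*(-9) = 2 + 9 = 11)
G(b, P) = 3 + P
(W(-10, 1)*G(4, 3))*13 = (11*(3 + 3))*13 = (11*6)*13 = 66*13 = 858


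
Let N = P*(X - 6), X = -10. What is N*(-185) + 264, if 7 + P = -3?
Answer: -29336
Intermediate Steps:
P = -10 (P = -7 - 3 = -10)
N = 160 (N = -10*(-10 - 6) = -10*(-16) = 160)
N*(-185) + 264 = 160*(-185) + 264 = -29600 + 264 = -29336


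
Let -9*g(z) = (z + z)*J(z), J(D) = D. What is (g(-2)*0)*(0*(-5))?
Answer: 0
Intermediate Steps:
g(z) = -2*z²/9 (g(z) = -(z + z)*z/9 = -2*z*z/9 = -2*z²/9)
(g(-2)*0)*(0*(-5)) = (-2/9*(-2)²*0)*(0*(-5)) = (-2/9*4*0)*0 = -8/9*0*0 = 0*0 = 0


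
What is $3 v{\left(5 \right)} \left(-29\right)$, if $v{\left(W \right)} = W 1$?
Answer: $-435$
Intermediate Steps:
$v{\left(W \right)} = W$
$3 v{\left(5 \right)} \left(-29\right) = 3 \cdot 5 \left(-29\right) = 15 \left(-29\right) = -435$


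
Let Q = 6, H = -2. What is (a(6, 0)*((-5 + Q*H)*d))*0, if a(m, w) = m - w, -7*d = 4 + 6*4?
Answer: 0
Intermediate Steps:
d = -4 (d = -(4 + 6*4)/7 = -(4 + 24)/7 = -⅐*28 = -4)
(a(6, 0)*((-5 + Q*H)*d))*0 = ((6 - 1*0)*((-5 + 6*(-2))*(-4)))*0 = ((6 + 0)*((-5 - 12)*(-4)))*0 = (6*(-17*(-4)))*0 = (6*68)*0 = 408*0 = 0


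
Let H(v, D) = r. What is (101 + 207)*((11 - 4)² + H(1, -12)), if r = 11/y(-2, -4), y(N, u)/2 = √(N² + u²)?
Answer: 15092 + 847*√5/5 ≈ 15471.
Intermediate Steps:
y(N, u) = 2*√(N² + u²)
r = 11*√5/20 (r = 11/((2*√((-2)² + (-4)²))) = 11/((2*√(4 + 16))) = 11/((2*√20)) = 11/((2*(2*√5))) = 11/((4*√5)) = 11*(√5/20) = 11*√5/20 ≈ 1.2298)
H(v, D) = 11*√5/20
(101 + 207)*((11 - 4)² + H(1, -12)) = (101 + 207)*((11 - 4)² + 11*√5/20) = 308*(7² + 11*√5/20) = 308*(49 + 11*√5/20) = 15092 + 847*√5/5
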